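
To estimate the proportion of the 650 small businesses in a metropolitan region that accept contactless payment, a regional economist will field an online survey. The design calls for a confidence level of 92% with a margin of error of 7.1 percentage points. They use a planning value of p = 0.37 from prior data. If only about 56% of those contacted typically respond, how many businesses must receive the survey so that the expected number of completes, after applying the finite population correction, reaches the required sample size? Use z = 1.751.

Completed interviews needed (unadjusted): n₀ = 1.751² × 0.2331 / 0.071² ≈ 141.77 → 142.
FPC for N = 650: n = 142 / (1 + 141/650) = 142 / 1.2169 ≈ 116.69 → 117.
At a 56% response rate, contacts needed = 117 / 0.56 ≈ 208.93 → 209.

209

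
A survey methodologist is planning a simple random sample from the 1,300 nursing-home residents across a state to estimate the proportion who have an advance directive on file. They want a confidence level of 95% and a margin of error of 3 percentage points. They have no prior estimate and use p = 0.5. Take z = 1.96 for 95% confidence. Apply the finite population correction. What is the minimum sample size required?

587

Unadjusted: n₀ = 1.96² × 0.50 × 0.50 / 0.030² ≈ 1067.11, so n₀ = 1068.
Finite population correction with N = 1,300: n = n₀ / (1 + (n₀−1)/N) = 1068 / (1 + 1067/1300) = 1068 / 1.8208 ≈ 586.57.
Rounding up, n = 587.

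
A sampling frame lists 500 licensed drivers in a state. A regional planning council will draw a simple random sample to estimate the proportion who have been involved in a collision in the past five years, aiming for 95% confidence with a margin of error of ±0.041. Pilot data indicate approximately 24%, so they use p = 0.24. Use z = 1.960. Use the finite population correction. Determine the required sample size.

Unadjusted: n₀ = 1.960² × 0.24 × 0.76 / 0.041² ≈ 416.84, so n₀ = 417.
Finite population correction with N = 500: n = n₀ / (1 + (n₀−1)/N) = 417 / (1 + 416/500) = 417 / 1.8320 ≈ 227.62.
Rounding up, n = 228.

228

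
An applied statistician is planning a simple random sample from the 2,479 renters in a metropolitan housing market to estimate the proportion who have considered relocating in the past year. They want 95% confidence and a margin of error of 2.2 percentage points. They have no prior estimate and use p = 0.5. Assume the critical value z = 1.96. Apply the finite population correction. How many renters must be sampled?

Unadjusted: n₀ = 1.96² × 0.50 × 0.50 / 0.022² ≈ 1984.30, so n₀ = 1985.
Finite population correction with N = 2,479: n = n₀ / (1 + (n₀−1)/N) = 1985 / (1 + 1984/2479) = 1985 / 1.8003 ≈ 1102.58.
Rounding up, n = 1103.

1103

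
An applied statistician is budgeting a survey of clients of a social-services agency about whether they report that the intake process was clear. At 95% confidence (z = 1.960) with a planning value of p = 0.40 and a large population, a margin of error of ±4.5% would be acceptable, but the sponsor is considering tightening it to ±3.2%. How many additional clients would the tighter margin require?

At ±4.5%: n = 1.960² × 0.2400 / 0.045² ≈ 455.30 → 456.
At ±3.2%: n = 1.960² × 0.2400 / 0.032² ≈ 900.38 → 901.
Additional respondents: 901 − 456 = 445.

445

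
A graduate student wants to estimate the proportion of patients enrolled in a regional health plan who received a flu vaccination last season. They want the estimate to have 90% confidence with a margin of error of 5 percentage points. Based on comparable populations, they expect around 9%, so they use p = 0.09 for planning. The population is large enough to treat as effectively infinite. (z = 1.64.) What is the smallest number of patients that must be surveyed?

With p = 0.09, p(1−p) = 0.0819.
n = z²·p(1−p)/E² = 1.64² × 0.0819 / 0.050² = 2.6896 × 0.0819 / 0.002500 ≈ 88.11.
Rounding up gives n = 89.

89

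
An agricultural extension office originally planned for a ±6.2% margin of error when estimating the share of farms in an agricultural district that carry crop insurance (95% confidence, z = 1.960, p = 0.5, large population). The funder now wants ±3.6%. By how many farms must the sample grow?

At ±6.2%: n = 1.960² × 0.2500 / 0.062² ≈ 249.84 → 250.
At ±3.6%: n = 1.960² × 0.2500 / 0.036² ≈ 741.05 → 742.
Additional respondents: 742 − 250 = 492.

492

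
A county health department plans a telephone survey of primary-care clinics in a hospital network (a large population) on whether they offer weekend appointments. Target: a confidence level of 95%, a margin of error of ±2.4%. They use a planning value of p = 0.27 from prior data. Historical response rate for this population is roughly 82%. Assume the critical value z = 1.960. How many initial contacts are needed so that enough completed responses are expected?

Completed interviews needed: n₀ = 1.960² × 0.1971 / 0.024² ≈ 1314.55 → 1315.
At an 82% response rate, contacts needed = 1315 / 0.82 ≈ 1603.66 → 1604.

1604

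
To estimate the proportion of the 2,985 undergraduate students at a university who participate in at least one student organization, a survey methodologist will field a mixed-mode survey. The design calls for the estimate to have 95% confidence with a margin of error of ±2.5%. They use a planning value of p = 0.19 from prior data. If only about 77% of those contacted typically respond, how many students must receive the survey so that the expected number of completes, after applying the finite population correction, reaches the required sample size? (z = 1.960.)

934

Completed interviews needed (unadjusted): n₀ = 1.960² × 0.1539 / 0.025² ≈ 945.96 → 946.
FPC for N = 2,985: n = 946 / (1 + 945/2985) = 946 / 1.3166 ≈ 718.53 → 719.
At a 77% response rate, contacts needed = 719 / 0.77 ≈ 933.77 → 934.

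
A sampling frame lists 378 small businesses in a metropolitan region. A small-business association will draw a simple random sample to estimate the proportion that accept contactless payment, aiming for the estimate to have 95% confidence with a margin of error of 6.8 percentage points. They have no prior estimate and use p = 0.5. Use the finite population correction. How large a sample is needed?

For 95% confidence, z = 1.96.
Unadjusted: n₀ = 1.96² × 0.50 × 0.50 / 0.068² ≈ 207.70, so n₀ = 208.
Finite population correction with N = 378: n = n₀ / (1 + (n₀−1)/N) = 208 / (1 + 207/378) = 208 / 1.5476 ≈ 134.40.
Rounding up, n = 135.

135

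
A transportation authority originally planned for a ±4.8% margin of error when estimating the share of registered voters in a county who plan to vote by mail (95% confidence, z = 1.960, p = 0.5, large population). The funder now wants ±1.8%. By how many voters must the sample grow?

At ±4.8%: n = 1.960² × 0.2500 / 0.048² ≈ 416.84 → 417.
At ±1.8%: n = 1.960² × 0.2500 / 0.018² ≈ 2964.20 → 2965.
Additional respondents: 2965 − 417 = 2548.

2548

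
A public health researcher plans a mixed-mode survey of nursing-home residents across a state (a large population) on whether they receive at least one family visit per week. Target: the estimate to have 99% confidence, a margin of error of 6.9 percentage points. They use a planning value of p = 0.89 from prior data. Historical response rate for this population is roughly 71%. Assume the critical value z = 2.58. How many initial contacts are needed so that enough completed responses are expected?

193

Completed interviews needed: n₀ = 2.58² × 0.0979 / 0.069² ≈ 136.87 → 137.
At a 71% response rate, contacts needed = 137 / 0.71 ≈ 192.96 → 193.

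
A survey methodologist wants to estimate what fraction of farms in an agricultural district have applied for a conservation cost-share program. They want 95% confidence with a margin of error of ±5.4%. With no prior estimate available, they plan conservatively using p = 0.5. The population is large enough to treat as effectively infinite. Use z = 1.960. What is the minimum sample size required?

330

With p = 0.5, p(1−p) = 0.25.
n = z²·p(1−p)/E² = 1.960² × 0.2500 / 0.054² = 3.8416 × 0.2500 / 0.002916 ≈ 329.36.
Rounding up gives n = 330.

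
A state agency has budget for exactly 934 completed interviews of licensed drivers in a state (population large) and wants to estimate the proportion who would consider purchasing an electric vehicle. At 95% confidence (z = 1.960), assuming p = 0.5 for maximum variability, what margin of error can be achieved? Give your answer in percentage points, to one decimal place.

3.2

SE(p̂) = √[p(1−p)/n] = √[0.2500/934] = 0.01636.
E = z × SE = 1.960 × 0.01636 = 0.03207, or 3.2 percentage points.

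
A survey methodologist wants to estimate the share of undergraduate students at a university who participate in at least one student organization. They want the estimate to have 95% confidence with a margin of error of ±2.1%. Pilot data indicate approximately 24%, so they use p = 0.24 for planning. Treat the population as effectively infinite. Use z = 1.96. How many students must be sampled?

1589

With p = 0.24, p(1−p) = 0.1824.
n = z²·p(1−p)/E² = 1.96² × 0.1824 / 0.021² = 3.8416 × 0.1824 / 0.000441 ≈ 1588.91.
Rounding up gives n = 1589.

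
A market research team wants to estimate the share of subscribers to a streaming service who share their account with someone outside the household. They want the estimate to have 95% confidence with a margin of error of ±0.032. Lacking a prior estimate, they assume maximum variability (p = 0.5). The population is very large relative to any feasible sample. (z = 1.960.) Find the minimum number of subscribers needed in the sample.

938

With p = 0.5, p(1−p) = 0.25.
n = z²·p(1−p)/E² = 1.960² × 0.2500 / 0.032² = 3.8416 × 0.2500 / 0.001024 ≈ 937.89.
Rounding up gives n = 938.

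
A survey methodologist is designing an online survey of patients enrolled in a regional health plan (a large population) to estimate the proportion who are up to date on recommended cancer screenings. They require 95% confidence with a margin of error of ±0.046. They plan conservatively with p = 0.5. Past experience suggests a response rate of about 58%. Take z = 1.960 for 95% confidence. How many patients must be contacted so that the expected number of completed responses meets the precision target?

Completed interviews needed: n₀ = 1.960² × 0.2500 / 0.046² ≈ 453.88 → 454.
At a 58% response rate, contacts needed = 454 / 0.58 ≈ 782.76 → 783.

783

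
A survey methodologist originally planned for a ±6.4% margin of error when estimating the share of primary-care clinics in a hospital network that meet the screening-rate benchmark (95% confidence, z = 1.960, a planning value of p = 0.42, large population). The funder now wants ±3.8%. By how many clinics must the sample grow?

At ±6.4%: n = 1.960² × 0.2436 / 0.064² ≈ 228.47 → 229.
At ±3.8%: n = 1.960² × 0.2436 / 0.038² ≈ 648.07 → 649.
Additional respondents: 649 − 229 = 420.

420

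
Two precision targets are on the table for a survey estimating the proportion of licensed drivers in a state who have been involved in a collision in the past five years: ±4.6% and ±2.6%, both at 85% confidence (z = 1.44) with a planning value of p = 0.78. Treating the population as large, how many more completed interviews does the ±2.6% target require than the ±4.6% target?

At ±4.6%: n = 1.44² × 0.1716 / 0.046² ≈ 168.16 → 169.
At ±2.6%: n = 1.44² × 0.1716 / 0.026² ≈ 526.38 → 527.
Additional respondents: 527 − 169 = 358.

358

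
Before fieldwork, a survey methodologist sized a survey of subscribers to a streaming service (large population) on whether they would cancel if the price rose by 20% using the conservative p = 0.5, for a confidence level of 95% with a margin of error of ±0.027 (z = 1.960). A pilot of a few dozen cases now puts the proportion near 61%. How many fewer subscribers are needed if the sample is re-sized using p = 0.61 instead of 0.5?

Conservative (p = 0.5): n = 1.960² × 0.25 / 0.027² ≈ 1317.42 → 1318.
Using p = 0.61: p(1−p) = 0.2379, so n = 1.960² × 0.2379 / 0.027² ≈ 1253.66 → 1254.
Reduction: 1318 − 1254 = 64.

64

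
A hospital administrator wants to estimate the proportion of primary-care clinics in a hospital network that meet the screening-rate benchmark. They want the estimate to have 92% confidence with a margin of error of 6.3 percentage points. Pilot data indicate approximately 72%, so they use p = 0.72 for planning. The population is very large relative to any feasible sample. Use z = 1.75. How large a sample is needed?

With p = 0.72, p(1−p) = 0.2016.
n = z²·p(1−p)/E² = 1.75² × 0.2016 / 0.063² = 3.0625 × 0.2016 / 0.003969 ≈ 155.56.
Rounding up gives n = 156.

156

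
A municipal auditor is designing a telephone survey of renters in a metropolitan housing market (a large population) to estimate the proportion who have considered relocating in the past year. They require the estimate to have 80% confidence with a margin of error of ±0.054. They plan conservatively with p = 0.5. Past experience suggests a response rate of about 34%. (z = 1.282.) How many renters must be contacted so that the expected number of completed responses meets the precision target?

Completed interviews needed: n₀ = 1.282² × 0.2500 / 0.054² ≈ 140.91 → 141.
At a 34% response rate, contacts needed = 141 / 0.34 ≈ 414.71 → 415.

415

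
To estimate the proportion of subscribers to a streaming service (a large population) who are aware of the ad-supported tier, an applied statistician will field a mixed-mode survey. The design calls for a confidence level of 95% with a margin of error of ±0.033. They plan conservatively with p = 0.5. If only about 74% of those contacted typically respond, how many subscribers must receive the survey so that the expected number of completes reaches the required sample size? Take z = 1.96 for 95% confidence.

Completed interviews needed: n₀ = 1.96² × 0.2500 / 0.033² ≈ 881.91 → 882.
At a 74% response rate, contacts needed = 882 / 0.74 ≈ 1191.89 → 1192.

1192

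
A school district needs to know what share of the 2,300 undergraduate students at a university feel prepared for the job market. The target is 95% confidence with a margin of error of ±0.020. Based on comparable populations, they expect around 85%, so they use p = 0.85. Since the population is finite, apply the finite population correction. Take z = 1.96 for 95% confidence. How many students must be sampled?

800

Unadjusted: n₀ = 1.96² × 0.85 × 0.15 / 0.020² ≈ 1224.51, so n₀ = 1225.
Finite population correction with N = 2,300: n = n₀ / (1 + (n₀−1)/N) = 1225 / (1 + 1224/2300) = 1225 / 1.5322 ≈ 799.52.
Rounding up, n = 800.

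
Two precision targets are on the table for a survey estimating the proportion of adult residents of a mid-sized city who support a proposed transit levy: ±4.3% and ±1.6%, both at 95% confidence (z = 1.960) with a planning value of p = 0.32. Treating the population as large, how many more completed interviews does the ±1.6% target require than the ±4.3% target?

At ±4.3%: n = 1.960² × 0.2176 / 0.043² ≈ 452.10 → 453.
At ±1.6%: n = 1.960² × 0.2176 / 0.016² ≈ 3265.36 → 3266.
Additional respondents: 3266 − 453 = 2813.

2813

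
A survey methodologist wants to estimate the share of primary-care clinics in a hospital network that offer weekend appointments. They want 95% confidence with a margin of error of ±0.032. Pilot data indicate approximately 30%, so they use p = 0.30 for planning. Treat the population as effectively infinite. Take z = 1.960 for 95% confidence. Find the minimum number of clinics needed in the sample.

788

With p = 0.30, p(1−p) = 0.2100.
n = z²·p(1−p)/E² = 1.960² × 0.2100 / 0.032² = 3.8416 × 0.2100 / 0.001024 ≈ 787.83.
Rounding up gives n = 788.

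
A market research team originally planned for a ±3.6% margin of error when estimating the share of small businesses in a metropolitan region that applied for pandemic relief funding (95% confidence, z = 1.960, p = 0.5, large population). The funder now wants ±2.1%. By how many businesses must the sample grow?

At ±3.6%: n = 1.960² × 0.2500 / 0.036² ≈ 741.05 → 742.
At ±2.1%: n = 1.960² × 0.2500 / 0.021² ≈ 2177.78 → 2178.
Additional respondents: 2178 − 742 = 1436.

1436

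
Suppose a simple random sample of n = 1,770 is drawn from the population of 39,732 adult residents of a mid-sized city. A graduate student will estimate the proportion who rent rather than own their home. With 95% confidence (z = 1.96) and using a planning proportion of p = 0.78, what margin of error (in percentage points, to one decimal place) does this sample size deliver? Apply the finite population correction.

Finite-population factor: (N−n)/(N−1) = (39732−1770)/(39732−1) = 0.9555.
SE(p̂) = √[p(1−p)/n · (N−n)/(N−1)] = √[0.1716/1770 × 0.9555] = 0.00962.
E = z × SE = 1.96 × 0.00962 = 0.01886 ≈ 1.9 percentage points.

1.9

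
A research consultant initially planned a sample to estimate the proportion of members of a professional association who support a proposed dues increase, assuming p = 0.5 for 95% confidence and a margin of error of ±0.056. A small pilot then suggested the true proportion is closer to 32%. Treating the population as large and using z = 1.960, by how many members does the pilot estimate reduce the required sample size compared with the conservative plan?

40

Conservative (p = 0.5): n = 1.960² × 0.25 / 0.056² ≈ 306.25 → 307.
Using p = 0.32: p(1−p) = 0.2176, so n = 1.960² × 0.2176 / 0.056² ≈ 266.56 → 267.
Reduction: 307 − 267 = 40.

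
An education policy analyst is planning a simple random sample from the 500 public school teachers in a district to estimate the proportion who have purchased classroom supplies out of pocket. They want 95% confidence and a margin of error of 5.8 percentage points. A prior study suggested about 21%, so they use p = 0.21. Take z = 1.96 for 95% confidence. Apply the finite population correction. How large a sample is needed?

Unadjusted: n₀ = 1.96² × 0.21 × 0.79 / 0.058² ≈ 189.45, so n₀ = 190.
Finite population correction with N = 500: n = n₀ / (1 + (n₀−1)/N) = 190 / (1 + 189/500) = 190 / 1.3780 ≈ 137.88.
Rounding up, n = 138.

138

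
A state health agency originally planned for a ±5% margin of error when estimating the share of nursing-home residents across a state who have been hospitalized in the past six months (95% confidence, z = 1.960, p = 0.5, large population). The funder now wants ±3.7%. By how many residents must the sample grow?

At ±5%: n = 1.960² × 0.2500 / 0.050² ≈ 384.16 → 385.
At ±3.7%: n = 1.960² × 0.2500 / 0.037² ≈ 701.53 → 702.
Additional respondents: 702 − 385 = 317.

317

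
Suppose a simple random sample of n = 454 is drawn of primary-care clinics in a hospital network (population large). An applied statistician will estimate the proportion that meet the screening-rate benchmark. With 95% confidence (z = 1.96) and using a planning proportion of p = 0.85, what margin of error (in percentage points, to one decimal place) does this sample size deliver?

SE(p̂) = √[p(1−p)/n] = √[0.1275/454] = 0.01676.
E = z × SE = 1.96 × 0.01676 = 0.03285, or 3.3 percentage points.

3.3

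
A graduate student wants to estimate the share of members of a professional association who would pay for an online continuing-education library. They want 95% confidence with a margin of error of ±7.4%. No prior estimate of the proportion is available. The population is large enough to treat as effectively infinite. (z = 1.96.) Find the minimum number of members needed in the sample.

176

With no prior estimate, use p = 0.5, giving p(1−p) = 0.25.
n = z²·p(1−p)/E² = 1.96² × 0.2500 / 0.074² = 3.8416 × 0.2500 / 0.005476 ≈ 175.38.
Rounding up gives n = 176.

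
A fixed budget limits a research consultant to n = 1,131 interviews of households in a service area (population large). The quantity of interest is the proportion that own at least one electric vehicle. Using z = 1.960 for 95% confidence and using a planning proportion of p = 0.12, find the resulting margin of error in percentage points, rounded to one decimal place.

1.9

SE(p̂) = √[p(1−p)/n] = √[0.1056/1131] = 0.00966.
E = z × SE = 1.960 × 0.00966 = 0.01894, or 1.9 percentage points.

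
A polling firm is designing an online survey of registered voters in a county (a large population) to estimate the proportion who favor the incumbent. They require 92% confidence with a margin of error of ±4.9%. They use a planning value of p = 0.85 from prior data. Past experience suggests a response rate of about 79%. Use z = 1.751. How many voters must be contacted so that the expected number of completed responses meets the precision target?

Completed interviews needed: n₀ = 1.751² × 0.1275 / 0.049² ≈ 162.81 → 163.
At a 79% response rate, contacts needed = 163 / 0.79 ≈ 206.33 → 207.

207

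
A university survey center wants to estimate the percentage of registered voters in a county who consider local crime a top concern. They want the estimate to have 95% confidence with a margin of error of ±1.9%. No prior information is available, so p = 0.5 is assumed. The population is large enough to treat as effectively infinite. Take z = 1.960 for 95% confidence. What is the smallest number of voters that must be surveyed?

With p = 0.5, p(1−p) = 0.25.
n = z²·p(1−p)/E² = 1.960² × 0.2500 / 0.019² = 3.8416 × 0.2500 / 0.000361 ≈ 2660.39.
Rounding up gives n = 2661.

2661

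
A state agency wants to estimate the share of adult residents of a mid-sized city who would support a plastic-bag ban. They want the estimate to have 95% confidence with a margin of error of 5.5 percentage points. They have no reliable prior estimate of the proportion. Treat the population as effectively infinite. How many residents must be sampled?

318

For 95% confidence, z = 1.960.
With no prior estimate, use p = 0.5, giving p(1−p) = 0.25.
n = z²·p(1−p)/E² = 1.960² × 0.2500 / 0.055² = 3.8416 × 0.2500 / 0.003025 ≈ 317.49.
Rounding up gives n = 318.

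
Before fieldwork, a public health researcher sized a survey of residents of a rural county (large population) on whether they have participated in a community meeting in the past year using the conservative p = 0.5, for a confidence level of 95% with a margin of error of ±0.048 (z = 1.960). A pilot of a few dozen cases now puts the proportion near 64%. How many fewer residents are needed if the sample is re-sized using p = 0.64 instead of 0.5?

Conservative (p = 0.5): n = 1.960² × 0.25 / 0.048² ≈ 416.84 → 417.
Using p = 0.64: p(1−p) = 0.2304, so n = 1.960² × 0.2304 / 0.048² ≈ 384.16 → 385.
Reduction: 417 − 385 = 32.

32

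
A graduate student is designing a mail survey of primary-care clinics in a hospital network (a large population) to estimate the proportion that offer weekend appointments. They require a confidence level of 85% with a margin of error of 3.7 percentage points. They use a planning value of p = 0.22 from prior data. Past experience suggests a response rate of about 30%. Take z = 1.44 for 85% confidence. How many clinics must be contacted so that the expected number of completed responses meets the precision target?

Completed interviews needed: n₀ = 1.44² × 0.1716 / 0.037² ≈ 259.92 → 260.
At a 30% response rate, contacts needed = 260 / 0.30 ≈ 866.67 → 867.

867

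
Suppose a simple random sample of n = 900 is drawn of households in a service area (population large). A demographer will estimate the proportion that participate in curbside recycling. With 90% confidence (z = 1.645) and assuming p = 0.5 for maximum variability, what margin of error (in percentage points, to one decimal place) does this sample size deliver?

2.7

SE(p̂) = √[p(1−p)/n] = √[0.2500/900] = 0.01667.
E = z × SE = 1.645 × 0.01667 = 0.02742, or 2.7 percentage points.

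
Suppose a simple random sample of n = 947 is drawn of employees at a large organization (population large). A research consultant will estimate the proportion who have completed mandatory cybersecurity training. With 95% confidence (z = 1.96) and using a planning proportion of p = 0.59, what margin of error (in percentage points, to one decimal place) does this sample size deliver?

3.1

SE(p̂) = √[p(1−p)/n] = √[0.2419/947] = 0.01598.
E = z × SE = 1.96 × 0.01598 = 0.03133, or 3.1 percentage points.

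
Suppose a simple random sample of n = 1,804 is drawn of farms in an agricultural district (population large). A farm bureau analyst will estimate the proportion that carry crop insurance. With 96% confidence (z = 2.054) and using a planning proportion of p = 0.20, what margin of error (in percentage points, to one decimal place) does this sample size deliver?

SE(p̂) = √[p(1−p)/n] = √[0.1600/1804] = 0.00942.
E = z × SE = 2.054 × 0.00942 = 0.01934, or 1.9 percentage points.

1.9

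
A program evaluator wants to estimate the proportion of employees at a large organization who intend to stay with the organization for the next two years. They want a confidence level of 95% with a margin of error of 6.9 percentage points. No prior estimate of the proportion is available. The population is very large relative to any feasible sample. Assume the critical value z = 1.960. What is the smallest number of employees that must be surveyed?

With no prior estimate, use p = 0.5, giving p(1−p) = 0.25.
n = z²·p(1−p)/E² = 1.960² × 0.2500 / 0.069² = 3.8416 × 0.2500 / 0.004761 ≈ 201.72.
Rounding up gives n = 202.

202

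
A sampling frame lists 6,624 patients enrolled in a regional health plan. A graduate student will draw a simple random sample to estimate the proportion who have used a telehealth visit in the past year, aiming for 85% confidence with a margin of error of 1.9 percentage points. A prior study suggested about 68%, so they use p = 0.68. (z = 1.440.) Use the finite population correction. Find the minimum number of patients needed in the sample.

Unadjusted: n₀ = 1.440² × 0.68 × 0.32 / 0.019² ≈ 1249.90, so n₀ = 1250.
Finite population correction with N = 6,624: n = n₀ / (1 + (n₀−1)/N) = 1250 / (1 + 1249/6624) = 1250 / 1.1886 ≈ 1051.70.
Rounding up, n = 1052.

1052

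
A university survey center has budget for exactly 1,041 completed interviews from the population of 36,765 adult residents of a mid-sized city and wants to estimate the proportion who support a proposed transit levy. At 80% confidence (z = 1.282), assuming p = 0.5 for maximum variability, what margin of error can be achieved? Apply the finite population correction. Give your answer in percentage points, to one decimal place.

Finite-population factor: (N−n)/(N−1) = (36765−1041)/(36765−1) = 0.9717.
SE(p̂) = √[p(1−p)/n · (N−n)/(N−1)] = √[0.2500/1041 × 0.9717] = 0.01528.
E = z × SE = 1.282 × 0.01528 = 0.01958 ≈ 2.0 percentage points.

2.0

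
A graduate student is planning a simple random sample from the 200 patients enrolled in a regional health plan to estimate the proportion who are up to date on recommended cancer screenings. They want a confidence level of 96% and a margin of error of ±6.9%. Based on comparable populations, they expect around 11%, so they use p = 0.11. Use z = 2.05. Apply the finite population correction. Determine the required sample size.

Unadjusted: n₀ = 2.05² × 0.11 × 0.89 / 0.069² ≈ 86.42, so n₀ = 87.
Finite population correction with N = 200: n = n₀ / (1 + (n₀−1)/N) = 87 / (1 + 86/200) = 87 / 1.4300 ≈ 60.84.
Rounding up, n = 61.

61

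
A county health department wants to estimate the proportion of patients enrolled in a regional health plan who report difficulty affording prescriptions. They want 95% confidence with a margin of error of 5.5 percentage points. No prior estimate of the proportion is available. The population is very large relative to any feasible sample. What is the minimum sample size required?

For 95% confidence, z = 1.960.
With no prior estimate, use p = 0.5, giving p(1−p) = 0.25.
n = z²·p(1−p)/E² = 1.960² × 0.2500 / 0.055² = 3.8416 × 0.2500 / 0.003025 ≈ 317.49.
Rounding up gives n = 318.

318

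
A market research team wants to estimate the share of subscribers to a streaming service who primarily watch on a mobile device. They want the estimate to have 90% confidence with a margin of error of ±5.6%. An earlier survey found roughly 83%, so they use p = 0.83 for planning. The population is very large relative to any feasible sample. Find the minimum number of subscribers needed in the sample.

122

For 90% confidence, z = 1.645.
With p = 0.83, p(1−p) = 0.1411.
n = z²·p(1−p)/E² = 1.645² × 0.1411 / 0.056² = 2.7060 × 0.1411 / 0.003136 ≈ 121.75.
Rounding up gives n = 122.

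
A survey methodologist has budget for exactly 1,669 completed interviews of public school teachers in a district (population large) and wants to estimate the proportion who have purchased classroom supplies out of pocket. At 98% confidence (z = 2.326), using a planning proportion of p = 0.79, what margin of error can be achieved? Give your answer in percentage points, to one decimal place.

2.3

SE(p̂) = √[p(1−p)/n] = √[0.1659/1669] = 0.00997.
E = z × SE = 2.326 × 0.00997 = 0.02319, or 2.3 percentage points.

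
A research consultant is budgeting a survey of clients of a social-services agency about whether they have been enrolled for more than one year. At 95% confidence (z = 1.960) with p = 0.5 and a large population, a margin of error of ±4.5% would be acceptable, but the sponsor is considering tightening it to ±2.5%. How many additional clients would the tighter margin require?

1062

At ±4.5%: n = 1.960² × 0.2500 / 0.045² ≈ 474.27 → 475.
At ±2.5%: n = 1.960² × 0.2500 / 0.025² ≈ 1536.64 → 1537.
Additional respondents: 1537 − 475 = 1062.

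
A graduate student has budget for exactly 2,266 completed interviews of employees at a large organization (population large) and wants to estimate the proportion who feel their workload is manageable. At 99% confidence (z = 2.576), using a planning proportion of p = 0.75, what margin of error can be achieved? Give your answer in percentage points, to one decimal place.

2.3

SE(p̂) = √[p(1−p)/n] = √[0.1875/2266] = 0.00910.
E = z × SE = 2.576 × 0.00910 = 0.02343, or 2.3 percentage points.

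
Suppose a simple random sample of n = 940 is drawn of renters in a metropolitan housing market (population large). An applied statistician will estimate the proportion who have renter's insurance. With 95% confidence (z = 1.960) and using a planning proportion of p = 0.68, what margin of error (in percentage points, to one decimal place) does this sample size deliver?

SE(p̂) = √[p(1−p)/n] = √[0.2176/940] = 0.01521.
E = z × SE = 1.960 × 0.01521 = 0.02982, or 3.0 percentage points.

3.0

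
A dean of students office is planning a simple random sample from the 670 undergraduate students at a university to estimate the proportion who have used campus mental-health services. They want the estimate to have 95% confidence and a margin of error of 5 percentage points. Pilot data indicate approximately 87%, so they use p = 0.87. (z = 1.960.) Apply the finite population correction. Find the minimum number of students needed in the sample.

Unadjusted: n₀ = 1.960² × 0.87 × 0.13 / 0.050² ≈ 173.79, so n₀ = 174.
Finite population correction with N = 670: n = n₀ / (1 + (n₀−1)/N) = 174 / (1 + 173/670) = 174 / 1.2582 ≈ 138.29.
Rounding up, n = 139.

139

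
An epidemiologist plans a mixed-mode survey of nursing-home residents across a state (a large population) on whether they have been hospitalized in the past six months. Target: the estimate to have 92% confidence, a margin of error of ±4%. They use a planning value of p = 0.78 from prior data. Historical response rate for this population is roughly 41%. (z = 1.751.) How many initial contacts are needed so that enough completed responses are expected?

803

Completed interviews needed: n₀ = 1.751² × 0.1716 / 0.040² ≈ 328.83 → 329.
At a 41% response rate, contacts needed = 329 / 0.41 ≈ 802.44 → 803.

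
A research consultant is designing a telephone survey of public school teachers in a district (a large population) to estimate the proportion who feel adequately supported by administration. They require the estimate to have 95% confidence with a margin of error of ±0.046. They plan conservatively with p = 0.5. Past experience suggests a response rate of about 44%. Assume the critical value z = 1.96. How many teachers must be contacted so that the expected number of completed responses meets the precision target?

1032

Completed interviews needed: n₀ = 1.96² × 0.2500 / 0.046² ≈ 453.88 → 454.
At a 44% response rate, contacts needed = 454 / 0.44 ≈ 1031.82 → 1032.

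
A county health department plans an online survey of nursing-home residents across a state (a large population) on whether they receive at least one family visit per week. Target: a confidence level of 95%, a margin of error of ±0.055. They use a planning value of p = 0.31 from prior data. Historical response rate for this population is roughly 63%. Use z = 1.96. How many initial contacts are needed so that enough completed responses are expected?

Completed interviews needed: n₀ = 1.96² × 0.2139 / 0.055² ≈ 271.64 → 272.
At a 63% response rate, contacts needed = 272 / 0.63 ≈ 431.75 → 432.

432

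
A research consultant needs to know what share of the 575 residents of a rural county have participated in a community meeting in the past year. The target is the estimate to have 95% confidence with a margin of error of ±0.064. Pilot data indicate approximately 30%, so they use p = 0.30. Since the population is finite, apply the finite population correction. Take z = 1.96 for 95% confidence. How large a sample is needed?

Unadjusted: n₀ = 1.96² × 0.30 × 0.70 / 0.064² ≈ 196.96, so n₀ = 197.
Finite population correction with N = 575: n = n₀ / (1 + (n₀−1)/N) = 197 / (1 + 196/575) = 197 / 1.3409 ≈ 146.92.
Rounding up, n = 147.

147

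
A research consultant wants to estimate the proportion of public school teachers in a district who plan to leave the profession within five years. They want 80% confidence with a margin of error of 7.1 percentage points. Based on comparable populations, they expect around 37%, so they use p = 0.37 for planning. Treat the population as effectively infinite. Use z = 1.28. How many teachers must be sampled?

With p = 0.37, p(1−p) = 0.2331.
n = z²·p(1−p)/E² = 1.28² × 0.2331 / 0.071² = 1.6384 × 0.2331 / 0.005041 ≈ 75.76.
Rounding up gives n = 76.

76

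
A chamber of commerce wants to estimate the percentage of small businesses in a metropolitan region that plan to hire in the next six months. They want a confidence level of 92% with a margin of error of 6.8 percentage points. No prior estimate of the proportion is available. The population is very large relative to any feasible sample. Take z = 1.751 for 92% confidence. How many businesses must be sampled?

166

With no prior estimate, use p = 0.5, giving p(1−p) = 0.25.
n = z²·p(1−p)/E² = 1.751² × 0.2500 / 0.068² = 3.0660 × 0.2500 / 0.004624 ≈ 165.77.
Rounding up gives n = 166.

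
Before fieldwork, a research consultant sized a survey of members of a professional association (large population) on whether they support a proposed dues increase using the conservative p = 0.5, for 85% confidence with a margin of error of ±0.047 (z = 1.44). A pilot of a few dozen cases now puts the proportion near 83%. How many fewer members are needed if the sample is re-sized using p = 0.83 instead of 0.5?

102

Conservative (p = 0.5): n = 1.44² × 0.25 / 0.047² ≈ 234.68 → 235.
Using p = 0.83: p(1−p) = 0.1411, so n = 1.44² × 0.1411 / 0.047² ≈ 132.45 → 133.
Reduction: 235 − 133 = 102.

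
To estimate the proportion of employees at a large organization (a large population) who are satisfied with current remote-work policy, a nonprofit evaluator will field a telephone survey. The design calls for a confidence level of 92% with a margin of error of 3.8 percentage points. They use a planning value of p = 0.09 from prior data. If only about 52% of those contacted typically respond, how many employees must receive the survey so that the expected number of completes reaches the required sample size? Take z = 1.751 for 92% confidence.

Completed interviews needed: n₀ = 1.751² × 0.0819 / 0.038² ≈ 173.90 → 174.
At a 52% response rate, contacts needed = 174 / 0.52 ≈ 334.62 → 335.

335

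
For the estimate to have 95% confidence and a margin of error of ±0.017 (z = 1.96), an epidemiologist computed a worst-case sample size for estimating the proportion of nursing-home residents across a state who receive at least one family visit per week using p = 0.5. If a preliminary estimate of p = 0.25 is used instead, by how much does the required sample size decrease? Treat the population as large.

Conservative (p = 0.5): n = 1.96² × 0.25 / 0.017² ≈ 3323.18 → 3324.
Using p = 0.25: p(1−p) = 0.1875, so n = 1.96² × 0.1875 / 0.017² ≈ 2492.39 → 2493.
Reduction: 3324 − 2493 = 831.

831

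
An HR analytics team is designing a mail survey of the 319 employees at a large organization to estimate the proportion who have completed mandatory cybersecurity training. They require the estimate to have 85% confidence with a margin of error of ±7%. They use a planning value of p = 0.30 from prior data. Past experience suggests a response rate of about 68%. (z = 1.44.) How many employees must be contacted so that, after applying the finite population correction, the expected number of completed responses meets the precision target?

103

Completed interviews needed (unadjusted): n₀ = 1.44² × 0.2100 / 0.070² ≈ 88.87 → 89.
FPC for N = 319: n = 89 / (1 + 88/319) = 89 / 1.2759 ≈ 69.76 → 70.
At a 68% response rate, contacts needed = 70 / 0.68 ≈ 102.94 → 103.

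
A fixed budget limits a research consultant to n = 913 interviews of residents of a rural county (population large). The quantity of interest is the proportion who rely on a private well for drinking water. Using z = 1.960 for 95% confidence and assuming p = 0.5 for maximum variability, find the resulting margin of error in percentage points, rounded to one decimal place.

3.2

SE(p̂) = √[p(1−p)/n] = √[0.2500/913] = 0.01655.
E = z × SE = 1.960 × 0.01655 = 0.03243, or 3.2 percentage points.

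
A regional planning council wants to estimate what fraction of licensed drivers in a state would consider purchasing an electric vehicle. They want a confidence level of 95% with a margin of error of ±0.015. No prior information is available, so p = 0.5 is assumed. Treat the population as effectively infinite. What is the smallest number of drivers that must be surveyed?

4269

For 95% confidence, z = 1.960.
With p = 0.5, p(1−p) = 0.25.
n = z²·p(1−p)/E² = 1.960² × 0.2500 / 0.015² = 3.8416 × 0.2500 / 0.000225 ≈ 4268.44.
Rounding up gives n = 4269.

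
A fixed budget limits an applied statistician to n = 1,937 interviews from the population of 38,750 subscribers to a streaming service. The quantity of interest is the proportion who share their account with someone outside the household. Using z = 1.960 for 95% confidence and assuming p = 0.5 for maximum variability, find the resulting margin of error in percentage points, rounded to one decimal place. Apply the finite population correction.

2.2

Finite-population factor: (N−n)/(N−1) = (38750−1937)/(38750−1) = 0.9500.
SE(p̂) = √[p(1−p)/n · (N−n)/(N−1)] = √[0.2500/1937 × 0.9500] = 0.01107.
E = z × SE = 1.960 × 0.01107 = 0.02170 ≈ 2.2 percentage points.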